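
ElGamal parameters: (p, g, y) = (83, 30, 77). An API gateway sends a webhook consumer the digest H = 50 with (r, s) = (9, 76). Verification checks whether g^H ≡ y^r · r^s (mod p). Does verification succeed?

passes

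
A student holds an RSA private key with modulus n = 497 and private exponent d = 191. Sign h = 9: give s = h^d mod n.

263

Squares mod 497: h^1≡9, h^2≡81, h^4≡100, h^8≡60, h^16≡121, h^32≡228, h^64≡296, h^128≡144
191 = 128 + 32 + 16 + 8 + 4 + 2 + 1, so h^191 ≡ 144·228·121·60·100·81·9 ≡ 263 (mod 497)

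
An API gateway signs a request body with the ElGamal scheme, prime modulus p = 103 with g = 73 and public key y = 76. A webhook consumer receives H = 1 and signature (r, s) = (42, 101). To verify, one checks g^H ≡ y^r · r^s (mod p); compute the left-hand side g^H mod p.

73^1 mod 103 = 73

73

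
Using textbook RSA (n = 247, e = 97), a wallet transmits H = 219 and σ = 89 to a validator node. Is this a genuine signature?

genuine

σ^97 mod 247 = 219
σ^97 mod 247 = 219 matches H.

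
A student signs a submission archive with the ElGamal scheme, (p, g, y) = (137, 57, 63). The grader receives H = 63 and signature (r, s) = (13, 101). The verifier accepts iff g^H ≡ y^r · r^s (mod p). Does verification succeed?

passes

Left side g^H mod p:
Squares mod 137: 57^1≡57, 57^2≡98, 57^4≡14, 57^8≡59, 57^16≡56, 57^32≡122
63 = 32 + 16 + 8 + 4 + 2 + 1, so 57^63 ≡ 122·56·59·14·98·57 ≡ 40 (mod 137)
Right side y^r · r^s mod p:
Squares mod 137: 63^1≡63, 63^2≡133, 63^4≡16, 63^8≡119
13 = 8 + 4 + 1, so 63^13 ≡ 119·16·63 ≡ 77 (mod 137)
Squares mod 137: 13^1≡13, 13^2≡32, 13^4≡65, 13^8≡115, 13^16≡73, 13^32≡123, 13^64≡59
101 = 64 + 32 + 4 + 1, so 13^101 ≡ 59·123·65·13 ≡ 45 (mod 137)
77·45 = 3465 ≡ 40 (mod 137)
40 ≡ 40 (mod 137), so the signature is genuine.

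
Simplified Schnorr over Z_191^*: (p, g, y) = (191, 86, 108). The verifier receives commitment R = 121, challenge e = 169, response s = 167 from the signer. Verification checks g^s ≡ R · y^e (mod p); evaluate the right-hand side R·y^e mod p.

23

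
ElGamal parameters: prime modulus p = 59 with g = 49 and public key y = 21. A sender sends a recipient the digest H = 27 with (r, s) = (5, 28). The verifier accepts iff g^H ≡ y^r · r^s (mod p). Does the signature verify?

Left side g^H mod p:
49^2 = 2401 ≡ 41
49^4 ≡ 41^2 = 1681 ≡ 29
49^8 ≡ 29^2 = 841 ≡ 15
49^16 ≡ 15^2 = 225 ≡ 48
27 = 16 + 8 + 2 + 1, so 49^27 ≡ 48·15·41·49 ≡ 36 (mod 59)
Right side y^r · r^s mod p:
21^2 = 441 ≡ 28
21^4 ≡ 28^2 = 784 ≡ 17
5 = 4 + 1, so 21^5 ≡ 17·21 ≡ 3 (mod 59)
5^2 = 25
5^4 ≡ 25^2 = 625 ≡ 35
5^8 ≡ 35^2 = 1225 ≡ 45
5^16 ≡ 45^2 = 2025 ≡ 19
28 = 16 + 8 + 4, so 5^28 ≡ 19·45·35 ≡ 12 (mod 59)
3·12 = 36 ≡ 36 (mod 59)
36 ≡ 36 (mod 59), so the signature is genuine.

verifies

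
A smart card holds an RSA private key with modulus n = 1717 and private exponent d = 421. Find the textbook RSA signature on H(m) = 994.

Squares mod 1717: (H(m))^1≡994, (H(m))^2≡761, (H(m))^4≡492, (H(m))^8≡1684, (H(m))^16≡1089, (H(m))^32≡1191, (H(m))^64≡239, (H(m))^128≡460, (H(m))^256≡409
421 = 256 + 128 + 32 + 4 + 1, so (H(m))^421 ≡ 409·460·1191·492·994 ≡ 1080 (mod 1717)

1080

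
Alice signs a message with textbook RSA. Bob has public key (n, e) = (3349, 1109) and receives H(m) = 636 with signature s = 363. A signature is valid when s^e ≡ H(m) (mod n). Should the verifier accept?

s^2 ≡ 363^2 = 131769 ≡ 1158
s^4 ≡ 1158^2 = 1340964 ≡ 1364
s^8 ≡ 1364^2 = 1860496 ≡ 1801
s^16 ≡ 1801^2 = 3243601 ≡ 1769
s^32 ≡ 1769^2 = 3129361 ≡ 1395
s^64 ≡ 1395^2 = 1946025 ≡ 256
s^128 ≡ 256^2 = 65536 ≡ 1905
s^256 ≡ 1905^2 = 3629025 ≡ 2058
s^512 ≡ 2058^2 = 4235364 ≡ 2228
s^1024 ≡ 2228^2 = 4963984 ≡ 766
1109 = 1024 + 64 + 16 + 4 + 1, so s^1109 ≡ 766·256·1769·1364·363 ≡ 636 (mod 3349)
s^1109 mod 3349 = 636 matches H(m).

accept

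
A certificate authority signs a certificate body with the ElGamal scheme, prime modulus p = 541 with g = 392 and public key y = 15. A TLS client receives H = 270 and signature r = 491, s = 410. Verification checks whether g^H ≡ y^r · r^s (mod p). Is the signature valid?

Left side g^H mod p:
392^2 = 153664 ≡ 20
392^4 ≡ 20^2 = 400
392^8 ≡ 400^2 = 160000 ≡ 405
392^16 ≡ 405^2 = 164025 ≡ 102
392^32 ≡ 102^2 = 10404 ≡ 125
392^64 ≡ 125^2 = 15625 ≡ 477
392^128 ≡ 477^2 = 227529 ≡ 309
392^256 ≡ 309^2 = 95481 ≡ 265
270 = 256 + 8 + 4 + 2, so 392^270 ≡ 265·405·400·20 ≡ 540 (mod 541)
Right side y^r · r^s mod p:
15^2 = 225
15^4 ≡ 225^2 = 50625 ≡ 312
15^8 ≡ 312^2 = 97344 ≡ 505
15^16 ≡ 505^2 = 255025 ≡ 214
15^32 ≡ 214^2 = 45796 ≡ 352
15^64 ≡ 352^2 = 123904 ≡ 15
15^128 ≡ 15^2 = 225
15^256 ≡ 225^2 = 50625 ≡ 312
491 = 256 + 128 + 64 + 32 + 8 + 2 + 1, so 15^491 ≡ 312·225·15·352·505·225·15 ≡ 352 (mod 541)
491^2 = 241081 ≡ 336
491^4 ≡ 336^2 = 112896 ≡ 368
491^8 ≡ 368^2 = 135424 ≡ 174
491^16 ≡ 174^2 = 30276 ≡ 521
491^32 ≡ 521^2 = 271441 ≡ 400
491^64 ≡ 400^2 = 160000 ≡ 405
491^128 ≡ 405^2 = 164025 ≡ 102
491^256 ≡ 102^2 = 10404 ≡ 125
410 = 256 + 128 + 16 + 8 + 2, so 491^410 ≡ 125·102·521·174·336 ≡ 229 (mod 541)
352·229 = 80608 ≡ 540 (mod 541)
540 ≡ 540 (mod 541), so the signature is genuine.

valid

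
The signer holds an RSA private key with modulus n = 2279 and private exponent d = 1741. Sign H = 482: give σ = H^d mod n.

1823

Squares mod 2279: H^1≡482, H^2≡2145, H^4≡2003, H^8≡969, H^16≡13, H^32≡169, H^64≡1213, H^128≡1414, H^256≡713, H^512≡152, H^1024≡314
1741 = 1024 + 512 + 128 + 64 + 8 + 4 + 1, so H^1741 ≡ 314·152·1414·1213·969·2003·482 ≡ 1823 (mod 2279)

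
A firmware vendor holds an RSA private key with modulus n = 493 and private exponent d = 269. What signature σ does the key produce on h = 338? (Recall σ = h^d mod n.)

478

Squares mod 493: h^1≡338, h^2≡361, h^4≡169, h^8≡460, h^16≡103, h^32≡256, h^64≡460, h^128≡103, h^256≡256
269 = 256 + 8 + 4 + 1, so h^269 ≡ 256·460·169·338 ≡ 478 (mod 493)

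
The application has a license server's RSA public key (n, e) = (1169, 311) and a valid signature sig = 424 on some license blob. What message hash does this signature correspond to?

954

sig^2 ≡ 424^2 = 179776 ≡ 919
sig^4 ≡ 919^2 = 844561 ≡ 543
sig^8 ≡ 543^2 = 294849 ≡ 261
sig^16 ≡ 261^2 = 68121 ≡ 319
sig^32 ≡ 319^2 = 101761 ≡ 58
sig^64 ≡ 58^2 = 3364 ≡ 1026
sig^128 ≡ 1026^2 = 1052676 ≡ 576
sig^256 ≡ 576^2 = 331776 ≡ 949
311 = 256 + 32 + 16 + 4 + 2 + 1, so sig^311 ≡ 949·58·319·543·919·424 ≡ 954 (mod 1169)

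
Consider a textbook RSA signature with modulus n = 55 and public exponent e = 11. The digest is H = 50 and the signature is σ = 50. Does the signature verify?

verifies

σ^2 ≡ 50^2 = 2500 ≡ 25
σ^4 ≡ 25^2 = 625 ≡ 20
σ^8 ≡ 20^2 = 400 ≡ 15
11 = 8 + 2 + 1, so σ^11 ≡ 15·25·50 ≡ 50 (mod 55)
Since 50 equals the digest 50, verification succeeds.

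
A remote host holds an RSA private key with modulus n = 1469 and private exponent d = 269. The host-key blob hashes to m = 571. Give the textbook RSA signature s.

12

Squares mod 1469: m^1≡571, m^2≡1392, m^4≡53, m^8≡1340, m^16≡482, m^32≡222, m^64≡807, m^128≡482, m^256≡222
269 = 256 + 8 + 4 + 1, so m^269 ≡ 222·1340·53·571 ≡ 12 (mod 1469)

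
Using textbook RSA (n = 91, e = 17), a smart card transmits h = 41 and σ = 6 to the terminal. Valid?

yes

σ^2 ≡ 6^2 = 36
σ^4 ≡ 36^2 = 1296 ≡ 22
σ^8 ≡ 22^2 = 484 ≡ 29
σ^16 ≡ 29^2 = 841 ≡ 22
17 = 16 + 1, so σ^17 ≡ 22·6 ≡ 41 (mod 91)
41 = h, so the signature checks out.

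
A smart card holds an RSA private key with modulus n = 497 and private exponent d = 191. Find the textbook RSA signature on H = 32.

30

Squares mod 497: H^1≡32, H^2≡30, H^4≡403, H^8≡387, H^16≡172, H^32≡261, H^64≡32, H^128≡30
191 = 128 + 32 + 16 + 8 + 4 + 2 + 1, so H^191 ≡ 30·261·172·387·403·30·32 ≡ 30 (mod 497)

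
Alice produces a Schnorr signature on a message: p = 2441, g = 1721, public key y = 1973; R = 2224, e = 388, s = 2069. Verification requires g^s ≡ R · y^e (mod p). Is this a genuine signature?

g^s mod p:
Squares mod 2441: 1721^1≡1721, 1721^2≡908, 1721^4≡1847, 1721^8≡1332, 1721^16≡2058, 1721^32≡229, 1721^64≡1180, 1721^128≡1030, 1721^256≡1506, 1721^512≡347, 1721^1024≡800, 1721^2048≡458
2069 = 2048 + 16 + 4 + 1, so 1721^2069 ≡ 458·2058·1847·1721 ≡ 2261 (mod 2441)
R · y^e mod p:
Squares mod 2441: 1973^1≡1973, 1973^2≡1775, 1973^4≡1735, 1973^8≡472, 1973^16≡653, 1973^32≡1675, 1973^64≡916, 1973^128≡1793, 1973^256≡52
388 = 256 + 128 + 4, so 1973^388 ≡ 52·1793·1735 ≡ 1831 (mod 2441)
2224·1831 = 4072144 ≡ 556 (mod 2441)
2261 ≠ 556; the check fails.

forged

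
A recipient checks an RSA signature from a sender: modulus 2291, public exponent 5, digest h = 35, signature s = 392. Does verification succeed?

fails

Squares mod 2291: s^1≡392, s^2≡167, s^4≡397
5 = 4 + 1, so s^5 ≡ 397·392 ≡ 2127 (mod 2291)
The recovered value 2127 does not match the digest 35.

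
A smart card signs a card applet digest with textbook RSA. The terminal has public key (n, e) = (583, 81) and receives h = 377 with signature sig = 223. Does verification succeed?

sig^2 ≡ 223^2 = 49729 ≡ 174
sig^4 ≡ 174^2 = 30276 ≡ 543
sig^8 ≡ 543^2 = 294849 ≡ 434
sig^16 ≡ 434^2 = 188356 ≡ 47
sig^32 ≡ 47^2 = 2209 ≡ 460
sig^64 ≡ 460^2 = 211600 ≡ 554
81 = 64 + 16 + 1, so sig^81 ≡ 554·47·223 ≡ 377 (mod 583)
377 = h, so the signature checks out.

passes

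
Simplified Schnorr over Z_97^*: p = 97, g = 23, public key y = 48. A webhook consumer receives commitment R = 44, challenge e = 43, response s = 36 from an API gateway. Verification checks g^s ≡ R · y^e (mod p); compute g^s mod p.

47

23^36 mod 97 = 47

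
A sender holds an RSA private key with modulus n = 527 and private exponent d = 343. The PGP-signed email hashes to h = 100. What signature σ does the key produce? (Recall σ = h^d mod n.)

h^2 ≡ 100^2 = 10000 ≡ 514
h^4 ≡ 514^2 = 264196 ≡ 169
h^8 ≡ 169^2 = 28561 ≡ 103
h^16 ≡ 103^2 = 10609 ≡ 69
h^32 ≡ 69^2 = 4761 ≡ 18
h^64 ≡ 18^2 = 324
h^128 ≡ 324^2 = 104976 ≡ 103
h^256 ≡ 103^2 = 10609 ≡ 69
343 = 256 + 64 + 16 + 4 + 2 + 1, so h^343 ≡ 69·324·69·169·514·100 ≡ 484 (mod 527)

484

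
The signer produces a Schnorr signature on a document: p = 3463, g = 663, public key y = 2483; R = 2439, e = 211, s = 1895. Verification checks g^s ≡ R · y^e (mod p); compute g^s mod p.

663^2 = 439569 ≡ 3231
663^4 ≡ 3231^2 = 10439361 ≡ 1879
663^8 ≡ 1879^2 = 3530641 ≡ 1844
663^16 ≡ 1844^2 = 3400336 ≡ 3133
663^32 ≡ 3133^2 = 9815689 ≡ 1547
663^64 ≡ 1547^2 = 2393209 ≡ 276
663^128 ≡ 276^2 = 76176 ≡ 3453
663^256 ≡ 3453^2 = 11923209 ≡ 100
663^512 ≡ 100^2 = 10000 ≡ 3074
663^1024 ≡ 3074^2 = 9449476 ≡ 2412
1895 = 1024 + 512 + 256 + 64 + 32 + 4 + 2 + 1, so 663^1895 ≡ 2412·3074·100·276·1547·1879·3231·663 ≡ 3171 (mod 3463)

3171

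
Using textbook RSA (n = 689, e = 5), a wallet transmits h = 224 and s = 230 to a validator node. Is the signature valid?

valid

Squares mod 689: s^1≡230, s^2≡536, s^4≡672
5 = 4 + 1, so s^5 ≡ 672·230 ≡ 224 (mod 689)
Since 224 equals the digest 224, verification succeeds.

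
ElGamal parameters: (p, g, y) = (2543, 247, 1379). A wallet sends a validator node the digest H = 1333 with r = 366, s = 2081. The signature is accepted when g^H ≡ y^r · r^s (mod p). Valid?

no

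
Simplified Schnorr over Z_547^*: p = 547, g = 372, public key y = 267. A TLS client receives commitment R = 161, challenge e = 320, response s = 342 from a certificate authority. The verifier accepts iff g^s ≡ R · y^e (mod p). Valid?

g^s mod p:
372^2 = 138384 ≡ 540
372^4 ≡ 540^2 = 291600 ≡ 49
372^8 ≡ 49^2 = 2401 ≡ 213
372^16 ≡ 213^2 = 45369 ≡ 515
372^32 ≡ 515^2 = 265225 ≡ 477
372^64 ≡ 477^2 = 227529 ≡ 524
372^128 ≡ 524^2 = 274576 ≡ 529
372^256 ≡ 529^2 = 279841 ≡ 324
342 = 256 + 64 + 16 + 4 + 2, so 372^342 ≡ 324·524·515·49·540 ≡ 305 (mod 547)
R · y^e mod p:
267^2 = 71289 ≡ 179
267^4 ≡ 179^2 = 32041 ≡ 315
267^8 ≡ 315^2 = 99225 ≡ 218
267^16 ≡ 218^2 = 47524 ≡ 482
267^32 ≡ 482^2 = 232324 ≡ 396
267^64 ≡ 396^2 = 156816 ≡ 374
267^128 ≡ 374^2 = 139876 ≡ 391
267^256 ≡ 391^2 = 152881 ≡ 268
320 = 256 + 64, so 267^320 ≡ 268·374 ≡ 131 (mod 547)
161·131 = 21091 ≡ 305 (mod 547)
305 ≡ 305 (mod 547); signature holds.

yes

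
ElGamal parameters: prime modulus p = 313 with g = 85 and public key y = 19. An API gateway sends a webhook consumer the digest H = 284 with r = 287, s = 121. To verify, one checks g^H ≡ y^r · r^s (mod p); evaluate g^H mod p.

85^2 = 7225 ≡ 26
85^4 ≡ 26^2 = 676 ≡ 50
85^8 ≡ 50^2 = 2500 ≡ 309
85^16 ≡ 309^2 = 95481 ≡ 16
85^32 ≡ 16^2 = 256
85^64 ≡ 256^2 = 65536 ≡ 119
85^128 ≡ 119^2 = 14161 ≡ 76
85^256 ≡ 76^2 = 5776 ≡ 142
284 = 256 + 16 + 8 + 4, so 85^284 ≡ 142·16·309·50 ≡ 76 (mod 313)

76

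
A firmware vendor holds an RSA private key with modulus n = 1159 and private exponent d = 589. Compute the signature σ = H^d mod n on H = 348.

Squares mod 1159: H^1≡348, H^2≡568, H^4≡422, H^8≡757, H^16≡503, H^32≡347, H^64≡1032, H^128≡1062, H^256≡137, H^512≡225
589 = 512 + 64 + 8 + 4 + 1, so H^589 ≡ 225·1032·757·422·348 ≡ 555 (mod 1159)

555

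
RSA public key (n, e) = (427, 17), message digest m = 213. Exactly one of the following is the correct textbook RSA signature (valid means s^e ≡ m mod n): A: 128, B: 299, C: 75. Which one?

Candidate A: Squares mod 427: 128^1≡128, 128^2≡158, 128^4≡198, 128^8≡347, 128^16≡422; 17 = 16 + 1, so 128^17 ≡ 422·128 ≡ 214 (mod 427)
Candidate B: Squares mod 427: 299^1≡299, 299^2≡158, 299^4≡198, 299^8≡347, 299^16≡422; 17 = 16 + 1, so 299^17 ≡ 422·299 ≡ 213 (mod 427)
  → matches m = 213
Candidate C: Squares mod 427: 75^1≡75, 75^2≡74, 75^4≡352, 75^8≡74, 75^16≡352; 17 = 16 + 1, so 75^17 ≡ 352·75 ≡ 353 (mod 427)

B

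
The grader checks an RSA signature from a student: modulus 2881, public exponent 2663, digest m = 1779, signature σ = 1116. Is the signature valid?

σ^2 ≡ 1116^2 = 1245456 ≡ 864
σ^4 ≡ 864^2 = 746496 ≡ 317
σ^8 ≡ 317^2 = 100489 ≡ 2535
σ^16 ≡ 2535^2 = 6426225 ≡ 1595
σ^32 ≡ 1595^2 = 2544025 ≡ 102
σ^64 ≡ 102^2 = 10404 ≡ 1761
σ^128 ≡ 1761^2 = 3101121 ≡ 1165
σ^256 ≡ 1165^2 = 1357225 ≡ 274
σ^512 ≡ 274^2 = 75076 ≡ 170
σ^1024 ≡ 170^2 = 28900 ≡ 90
σ^2048 ≡ 90^2 = 8100 ≡ 2338
2663 = 2048 + 512 + 64 + 32 + 4 + 2 + 1, so σ^2663 ≡ 2338·170·1761·102·317·864·1116 ≡ 422 (mod 2881)
σ^2663 mod 2881 = 422, but m = 1779.

invalid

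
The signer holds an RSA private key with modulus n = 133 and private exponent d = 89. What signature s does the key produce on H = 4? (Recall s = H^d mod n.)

100

H^89 mod 133 = 100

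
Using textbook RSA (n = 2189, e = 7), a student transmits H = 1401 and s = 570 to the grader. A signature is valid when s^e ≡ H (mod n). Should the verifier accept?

accept

s^2 ≡ 570^2 = 324900 ≡ 928
s^4 ≡ 928^2 = 861184 ≡ 907
7 = 4 + 2 + 1, so s^7 ≡ 907·928·570 ≡ 1401 (mod 2189)
s^7 mod 2189 = 1401 matches H.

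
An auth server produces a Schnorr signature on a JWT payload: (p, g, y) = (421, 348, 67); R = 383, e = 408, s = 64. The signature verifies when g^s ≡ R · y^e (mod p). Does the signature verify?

g^s mod p:
348^64 mod 421 = 107
R · y^e mod p:
67^408 mod 421 = 252
383·252 = 96516 ≡ 107 (mod 421)
107 ≡ 107 (mod 421); signature holds.

verifies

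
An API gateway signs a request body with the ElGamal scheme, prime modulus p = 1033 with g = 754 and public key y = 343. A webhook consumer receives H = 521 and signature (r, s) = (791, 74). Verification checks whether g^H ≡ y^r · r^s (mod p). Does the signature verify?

does not verify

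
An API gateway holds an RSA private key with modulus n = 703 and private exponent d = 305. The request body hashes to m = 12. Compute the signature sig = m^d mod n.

293

m^2 ≡ 12^2 = 144
m^4 ≡ 144^2 = 20736 ≡ 349
m^8 ≡ 349^2 = 121801 ≡ 182
m^16 ≡ 182^2 = 33124 ≡ 83
m^32 ≡ 83^2 = 6889 ≡ 562
m^64 ≡ 562^2 = 315844 ≡ 197
m^128 ≡ 197^2 = 38809 ≡ 144
m^256 ≡ 144^2 = 20736 ≡ 349
305 = 256 + 32 + 16 + 1, so m^305 ≡ 349·562·83·12 ≡ 293 (mod 703)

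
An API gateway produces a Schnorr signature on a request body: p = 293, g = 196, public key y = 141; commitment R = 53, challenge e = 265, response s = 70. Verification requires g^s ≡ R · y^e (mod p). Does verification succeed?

g^s mod p:
196^2 = 38416 ≡ 33
196^4 ≡ 33^2 = 1089 ≡ 210
196^8 ≡ 210^2 = 44100 ≡ 150
196^16 ≡ 150^2 = 22500 ≡ 232
196^32 ≡ 232^2 = 53824 ≡ 205
196^64 ≡ 205^2 = 42025 ≡ 126
70 = 64 + 4 + 2, so 196^70 ≡ 126·210·33 ≡ 40 (mod 293)
R · y^e mod p:
141^2 = 19881 ≡ 250
141^4 ≡ 250^2 = 62500 ≡ 91
141^8 ≡ 91^2 = 8281 ≡ 77
141^16 ≡ 77^2 = 5929 ≡ 69
141^32 ≡ 69^2 = 4761 ≡ 73
141^64 ≡ 73^2 = 5329 ≡ 55
141^128 ≡ 55^2 = 3025 ≡ 95
141^256 ≡ 95^2 = 9025 ≡ 235
265 = 256 + 8 + 1, so 141^265 ≡ 235·77·141 ≡ 244 (mod 293)
53·244 = 12932 ≡ 40 (mod 293)
40 ≡ 40 (mod 293); signature holds.

passes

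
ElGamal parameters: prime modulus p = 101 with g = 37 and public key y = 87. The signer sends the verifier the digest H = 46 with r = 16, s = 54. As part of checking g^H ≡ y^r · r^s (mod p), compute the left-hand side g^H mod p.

81

37^2 = 1369 ≡ 56
37^4 ≡ 56^2 = 3136 ≡ 5
37^8 ≡ 5^2 = 25
37^16 ≡ 25^2 = 625 ≡ 19
37^32 ≡ 19^2 = 361 ≡ 58
46 = 32 + 8 + 4 + 2, so 37^46 ≡ 58·25·5·56 ≡ 81 (mod 101)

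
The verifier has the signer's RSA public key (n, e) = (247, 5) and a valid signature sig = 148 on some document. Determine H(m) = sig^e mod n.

135

Squares mod 247: sig^1≡148, sig^2≡168, sig^4≡66
5 = 4 + 1, so sig^5 ≡ 66·148 ≡ 135 (mod 247)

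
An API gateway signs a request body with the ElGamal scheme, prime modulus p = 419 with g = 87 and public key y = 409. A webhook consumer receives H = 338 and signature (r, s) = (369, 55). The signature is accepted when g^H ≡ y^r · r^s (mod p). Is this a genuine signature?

forged

Left side g^H mod p:
87^2 = 7569 ≡ 27
87^4 ≡ 27^2 = 729 ≡ 310
87^8 ≡ 310^2 = 96100 ≡ 149
87^16 ≡ 149^2 = 22201 ≡ 413
87^32 ≡ 413^2 = 170569 ≡ 36
87^64 ≡ 36^2 = 1296 ≡ 39
87^128 ≡ 39^2 = 1521 ≡ 264
87^256 ≡ 264^2 = 69696 ≡ 142
338 = 256 + 64 + 16 + 2, so 87^338 ≡ 142·39·413·27 ≡ 342 (mod 419)
Right side y^r · r^s mod p:
409^2 = 167281 ≡ 100
409^4 ≡ 100^2 = 10000 ≡ 363
409^8 ≡ 363^2 = 131769 ≡ 203
409^16 ≡ 203^2 = 41209 ≡ 147
409^32 ≡ 147^2 = 21609 ≡ 240
409^64 ≡ 240^2 = 57600 ≡ 197
409^128 ≡ 197^2 = 38809 ≡ 261
409^256 ≡ 261^2 = 68121 ≡ 243
369 = 256 + 64 + 32 + 16 + 1, so 409^369 ≡ 243·197·240·147·409 ≡ 209 (mod 419)
369^2 = 136161 ≡ 405
369^4 ≡ 405^2 = 164025 ≡ 196
369^8 ≡ 196^2 = 38416 ≡ 287
369^16 ≡ 287^2 = 82369 ≡ 245
369^32 ≡ 245^2 = 60025 ≡ 108
55 = 32 + 16 + 4 + 2 + 1, so 369^55 ≡ 108·245·196·405·369 ≡ 49 (mod 419)
209·49 = 10241 ≡ 185 (mod 419)
342 ≠ 185, so verification fails.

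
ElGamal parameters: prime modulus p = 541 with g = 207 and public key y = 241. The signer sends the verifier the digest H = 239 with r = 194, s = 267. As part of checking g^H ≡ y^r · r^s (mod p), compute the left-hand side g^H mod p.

115

207^2 = 42849 ≡ 110
207^4 ≡ 110^2 = 12100 ≡ 198
207^8 ≡ 198^2 = 39204 ≡ 252
207^16 ≡ 252^2 = 63504 ≡ 207
207^32 ≡ 207^2 = 42849 ≡ 110
207^64 ≡ 110^2 = 12100 ≡ 198
207^128 ≡ 198^2 = 39204 ≡ 252
239 = 128 + 64 + 32 + 8 + 4 + 2 + 1, so 207^239 ≡ 252·198·110·252·198·110·207 ≡ 115 (mod 541)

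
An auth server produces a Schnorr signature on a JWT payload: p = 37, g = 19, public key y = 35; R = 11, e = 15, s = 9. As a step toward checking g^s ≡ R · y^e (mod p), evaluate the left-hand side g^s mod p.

Squares mod 37: 19^1≡19, 19^2≡28, 19^4≡7, 19^8≡12
9 = 8 + 1, so 19^9 ≡ 12·19 ≡ 6 (mod 37)

6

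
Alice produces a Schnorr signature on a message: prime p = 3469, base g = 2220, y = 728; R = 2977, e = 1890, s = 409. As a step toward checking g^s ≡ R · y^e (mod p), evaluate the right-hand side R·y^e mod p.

Squares mod 3469: 728^1≡728, 728^2≡2696, 728^4≡861, 728^8≡2424, 728^16≡2759, 728^32≡1095, 728^64≡2220, 728^128≡2420, 728^256≡728, 728^512≡2696, 728^1024≡861
1890 = 1024 + 512 + 256 + 64 + 32 + 2, so 728^1890 ≡ 861·2696·728·2220·1095·2696 ≡ 2703 (mod 3469)
R · y^e ≡ 2977·2703 = 8046831 ≡ 2220 (mod 3469)

2220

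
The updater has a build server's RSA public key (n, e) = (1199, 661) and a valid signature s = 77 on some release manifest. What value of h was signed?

1067

s^2 ≡ 77^2 = 5929 ≡ 1133
s^4 ≡ 1133^2 = 1283689 ≡ 759
s^8 ≡ 759^2 = 576081 ≡ 561
s^16 ≡ 561^2 = 314721 ≡ 583
s^32 ≡ 583^2 = 339889 ≡ 572
s^64 ≡ 572^2 = 327184 ≡ 1056
s^128 ≡ 1056^2 = 1115136 ≡ 66
s^256 ≡ 66^2 = 4356 ≡ 759
s^512 ≡ 759^2 = 576081 ≡ 561
661 = 512 + 128 + 16 + 4 + 1, so s^661 ≡ 561·66·583·759·77 ≡ 1067 (mod 1199)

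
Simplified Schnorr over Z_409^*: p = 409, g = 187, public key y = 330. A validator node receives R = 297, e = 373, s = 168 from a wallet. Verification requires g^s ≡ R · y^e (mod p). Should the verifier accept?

reject

g^s mod p:
187^2 = 34969 ≡ 204
187^4 ≡ 204^2 = 41616 ≡ 307
187^8 ≡ 307^2 = 94249 ≡ 179
187^16 ≡ 179^2 = 32041 ≡ 139
187^32 ≡ 139^2 = 19321 ≡ 98
187^64 ≡ 98^2 = 9604 ≡ 197
187^128 ≡ 197^2 = 38809 ≡ 363
168 = 128 + 32 + 8, so 187^168 ≡ 363·98·179 ≡ 25 (mod 409)
R · y^e mod p:
330^2 = 108900 ≡ 106
330^4 ≡ 106^2 = 11236 ≡ 193
330^8 ≡ 193^2 = 37249 ≡ 30
330^16 ≡ 30^2 = 900 ≡ 82
330^32 ≡ 82^2 = 6724 ≡ 180
330^64 ≡ 180^2 = 32400 ≡ 89
330^128 ≡ 89^2 = 7921 ≡ 150
330^256 ≡ 150^2 = 22500 ≡ 5
373 = 256 + 64 + 32 + 16 + 4 + 1, so 330^373 ≡ 5·89·180·82·193·330 ≡ 314 (mod 409)
297·314 = 93258 ≡ 6 (mod 409)
25 ≠ 6; the check fails.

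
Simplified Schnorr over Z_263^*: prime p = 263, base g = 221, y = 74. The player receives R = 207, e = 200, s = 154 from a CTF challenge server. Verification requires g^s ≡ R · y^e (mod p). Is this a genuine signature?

forged

g^s mod p:
221^2 = 48841 ≡ 186
221^4 ≡ 186^2 = 34596 ≡ 143
221^8 ≡ 143^2 = 20449 ≡ 198
221^16 ≡ 198^2 = 39204 ≡ 17
221^32 ≡ 17^2 = 289 ≡ 26
221^64 ≡ 26^2 = 676 ≡ 150
221^128 ≡ 150^2 = 22500 ≡ 145
154 = 128 + 16 + 8 + 2, so 221^154 ≡ 145·17·198·186 ≡ 258 (mod 263)
R · y^e mod p:
74^2 = 5476 ≡ 216
74^4 ≡ 216^2 = 46656 ≡ 105
74^8 ≡ 105^2 = 11025 ≡ 242
74^16 ≡ 242^2 = 58564 ≡ 178
74^32 ≡ 178^2 = 31684 ≡ 124
74^64 ≡ 124^2 = 15376 ≡ 122
74^128 ≡ 122^2 = 14884 ≡ 156
200 = 128 + 64 + 8, so 74^200 ≡ 156·122·242 ≡ 88 (mod 263)
207·88 = 18216 ≡ 69 (mod 263)
258 ≠ 69; the check fails.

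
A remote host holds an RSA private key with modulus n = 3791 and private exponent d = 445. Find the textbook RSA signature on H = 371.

1263

Squares mod 3791: H^1≡371, H^2≡1165, H^4≡47, H^8≡2209, H^16≡664, H^32≡1140, H^64≡3078, H^128≡375, H^256≡358
445 = 256 + 128 + 32 + 16 + 8 + 4 + 1, so H^445 ≡ 358·375·1140·664·2209·47·371 ≡ 1263 (mod 3791)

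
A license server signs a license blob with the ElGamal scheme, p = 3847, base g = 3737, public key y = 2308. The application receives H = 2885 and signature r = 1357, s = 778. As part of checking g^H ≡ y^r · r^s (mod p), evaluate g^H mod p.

1106

3737^2 = 13965169 ≡ 559
3737^4 ≡ 559^2 = 312481 ≡ 874
3737^8 ≡ 874^2 = 763876 ≡ 2170
3737^16 ≡ 2170^2 = 4708900 ≡ 172
3737^32 ≡ 172^2 = 29584 ≡ 2655
3737^64 ≡ 2655^2 = 7049025 ≡ 1321
3737^128 ≡ 1321^2 = 1745041 ≡ 2350
3737^256 ≡ 2350^2 = 5522500 ≡ 2055
3737^512 ≡ 2055^2 = 4223025 ≡ 2866
3737^1024 ≡ 2866^2 = 8213956 ≡ 611
3737^2048 ≡ 611^2 = 373321 ≡ 162
2885 = 2048 + 512 + 256 + 64 + 4 + 1, so 3737^2885 ≡ 162·2866·2055·1321·874·3737 ≡ 1106 (mod 3847)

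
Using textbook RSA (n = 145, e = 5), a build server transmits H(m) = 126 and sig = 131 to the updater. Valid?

yes

sig^5 mod 145 = 126
Since 126 equals the digest 126, verification succeeds.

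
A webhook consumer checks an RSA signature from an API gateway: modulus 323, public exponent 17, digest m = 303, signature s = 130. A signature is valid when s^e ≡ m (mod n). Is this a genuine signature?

s^2 ≡ 130^2 = 16900 ≡ 104
s^4 ≡ 104^2 = 10816 ≡ 157
s^8 ≡ 157^2 = 24649 ≡ 101
s^16 ≡ 101^2 = 10201 ≡ 188
17 = 16 + 1, so s^17 ≡ 188·130 ≡ 215 (mod 323)
The recovered value 215 does not match the digest 303.

forged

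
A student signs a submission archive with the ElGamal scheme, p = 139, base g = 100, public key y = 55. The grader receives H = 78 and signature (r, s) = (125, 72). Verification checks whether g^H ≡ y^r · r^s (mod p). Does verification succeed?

passes

Left side g^H mod p:
100^2 = 10000 ≡ 131
100^4 ≡ 131^2 = 17161 ≡ 64
100^8 ≡ 64^2 = 4096 ≡ 65
100^16 ≡ 65^2 = 4225 ≡ 55
100^32 ≡ 55^2 = 3025 ≡ 106
100^64 ≡ 106^2 = 11236 ≡ 116
78 = 64 + 8 + 4 + 2, so 100^78 ≡ 116·65·64·131 ≡ 106 (mod 139)
Right side y^r · r^s mod p:
55^2 = 3025 ≡ 106
55^4 ≡ 106^2 = 11236 ≡ 116
55^8 ≡ 116^2 = 13456 ≡ 112
55^16 ≡ 112^2 = 12544 ≡ 34
55^32 ≡ 34^2 = 1156 ≡ 44
55^64 ≡ 44^2 = 1936 ≡ 129
125 = 64 + 32 + 16 + 8 + 4 + 1, so 55^125 ≡ 129·44·34·112·116·55 ≡ 57 (mod 139)
125^2 = 15625 ≡ 57
125^4 ≡ 57^2 = 3249 ≡ 52
125^8 ≡ 52^2 = 2704 ≡ 63
125^16 ≡ 63^2 = 3969 ≡ 77
125^32 ≡ 77^2 = 5929 ≡ 91
125^64 ≡ 91^2 = 8281 ≡ 80
72 = 64 + 8, so 125^72 ≡ 80·63 ≡ 36 (mod 139)
57·36 = 2052 ≡ 106 (mod 139)
106 ≡ 106 (mod 139), so the signature is genuine.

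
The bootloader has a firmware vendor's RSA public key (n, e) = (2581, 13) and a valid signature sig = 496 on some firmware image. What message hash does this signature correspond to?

sig^13 mod 2581 = 2252

2252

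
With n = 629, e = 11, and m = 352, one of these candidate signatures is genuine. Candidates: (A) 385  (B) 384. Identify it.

A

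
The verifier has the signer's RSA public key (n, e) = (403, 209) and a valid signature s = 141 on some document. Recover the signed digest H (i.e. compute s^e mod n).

228

s^2 ≡ 141^2 = 19881 ≡ 134
s^4 ≡ 134^2 = 17956 ≡ 224
s^8 ≡ 224^2 = 50176 ≡ 204
s^16 ≡ 204^2 = 41616 ≡ 107
s^32 ≡ 107^2 = 11449 ≡ 165
s^64 ≡ 165^2 = 27225 ≡ 224
s^128 ≡ 224^2 = 50176 ≡ 204
209 = 128 + 64 + 16 + 1, so s^209 ≡ 204·224·107·141 ≡ 228 (mod 403)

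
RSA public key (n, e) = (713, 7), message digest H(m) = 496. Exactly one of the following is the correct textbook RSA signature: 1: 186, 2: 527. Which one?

Candidate 1: 186^2 = 34596 ≡ 372; 186^4 ≡ 372^2 = 138384 ≡ 62; 7 = 4 + 2 + 1, so 186^7 ≡ 62·372·186 ≡ 496 (mod 713)
  → matches H(m) = 496
Candidate 2: 527^2 = 277729 ≡ 372; 527^4 ≡ 372^2 = 138384 ≡ 62; 7 = 4 + 2 + 1, so 527^7 ≡ 62·372·527 ≡ 217 (mod 713)

1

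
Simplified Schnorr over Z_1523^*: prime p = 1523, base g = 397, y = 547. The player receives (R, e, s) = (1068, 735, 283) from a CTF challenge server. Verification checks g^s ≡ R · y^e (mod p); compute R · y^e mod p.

547^2 = 299209 ≡ 701
547^4 ≡ 701^2 = 491401 ≡ 995
547^8 ≡ 995^2 = 990025 ≡ 75
547^16 ≡ 75^2 = 5625 ≡ 1056
547^32 ≡ 1056^2 = 1115136 ≡ 300
547^64 ≡ 300^2 = 90000 ≡ 143
547^128 ≡ 143^2 = 20449 ≡ 650
547^256 ≡ 650^2 = 422500 ≡ 629
547^512 ≡ 629^2 = 395641 ≡ 1184
735 = 512 + 128 + 64 + 16 + 8 + 4 + 2 + 1, so 547^735 ≡ 1184·650·143·1056·75·995·701·547 ≡ 472 (mod 1523)
R · y^e ≡ 1068·472 = 504096 ≡ 1506 (mod 1523)

1506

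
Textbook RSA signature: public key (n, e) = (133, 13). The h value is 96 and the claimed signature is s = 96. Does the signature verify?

s^2 ≡ 96^2 = 9216 ≡ 39
s^4 ≡ 39^2 = 1521 ≡ 58
s^8 ≡ 58^2 = 3364 ≡ 39
13 = 8 + 4 + 1, so s^13 ≡ 39·58·96 ≡ 96 (mod 133)
96 = h, so the signature checks out.

verifies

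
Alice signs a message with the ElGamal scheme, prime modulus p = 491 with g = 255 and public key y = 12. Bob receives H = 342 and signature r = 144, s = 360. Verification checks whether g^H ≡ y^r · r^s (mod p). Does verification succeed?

Left side g^H mod p:
255^2 = 65025 ≡ 213
255^4 ≡ 213^2 = 45369 ≡ 197
255^8 ≡ 197^2 = 38809 ≡ 20
255^16 ≡ 20^2 = 400
255^32 ≡ 400^2 = 160000 ≡ 425
255^64 ≡ 425^2 = 180625 ≡ 428
255^128 ≡ 428^2 = 183184 ≡ 41
255^256 ≡ 41^2 = 1681 ≡ 208
342 = 256 + 64 + 16 + 4 + 2, so 255^342 ≡ 208·428·400·197·213 ≡ 221 (mod 491)
Right side y^r · r^s mod p:
12^2 = 144
12^4 ≡ 144^2 = 20736 ≡ 114
12^8 ≡ 114^2 = 12996 ≡ 230
12^16 ≡ 230^2 = 52900 ≡ 363
12^32 ≡ 363^2 = 131769 ≡ 181
12^64 ≡ 181^2 = 32761 ≡ 355
12^128 ≡ 355^2 = 126025 ≡ 329
144 = 128 + 16, so 12^144 ≡ 329·363 ≡ 114 (mod 491)
144^2 = 20736 ≡ 114
144^4 ≡ 114^2 = 12996 ≡ 230
144^8 ≡ 230^2 = 52900 ≡ 363
144^16 ≡ 363^2 = 131769 ≡ 181
144^32 ≡ 181^2 = 32761 ≡ 355
144^64 ≡ 355^2 = 126025 ≡ 329
144^128 ≡ 329^2 = 108241 ≡ 221
144^256 ≡ 221^2 = 48841 ≡ 232
360 = 256 + 64 + 32 + 8, so 144^360 ≡ 232·329·355·363 ≡ 138 (mod 491)
114·138 = 15732 ≡ 20 (mod 491)
221 ≠ 20, so verification fails.

fails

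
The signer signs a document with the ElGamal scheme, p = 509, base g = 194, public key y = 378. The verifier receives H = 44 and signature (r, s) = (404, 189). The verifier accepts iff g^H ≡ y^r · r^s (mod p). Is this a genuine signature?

Left side g^H mod p:
194^2 = 37636 ≡ 479
194^4 ≡ 479^2 = 229441 ≡ 391
194^8 ≡ 391^2 = 152881 ≡ 181
194^16 ≡ 181^2 = 32761 ≡ 185
194^32 ≡ 185^2 = 34225 ≡ 122
44 = 32 + 8 + 4, so 194^44 ≡ 122·181·391 ≡ 404 (mod 509)
Right side y^r · r^s mod p:
378^2 = 142884 ≡ 364
378^4 ≡ 364^2 = 132496 ≡ 156
378^8 ≡ 156^2 = 24336 ≡ 413
378^16 ≡ 413^2 = 170569 ≡ 54
378^32 ≡ 54^2 = 2916 ≡ 371
378^64 ≡ 371^2 = 137641 ≡ 211
378^128 ≡ 211^2 = 44521 ≡ 238
378^256 ≡ 238^2 = 56644 ≡ 145
404 = 256 + 128 + 16 + 4, so 378^404 ≡ 145·238·54·156 ≡ 453 (mod 509)
404^2 = 163216 ≡ 336
404^4 ≡ 336^2 = 112896 ≡ 407
404^8 ≡ 407^2 = 165649 ≡ 224
404^16 ≡ 224^2 = 50176 ≡ 294
404^32 ≡ 294^2 = 86436 ≡ 415
404^64 ≡ 415^2 = 172225 ≡ 183
404^128 ≡ 183^2 = 33489 ≡ 404
189 = 128 + 32 + 16 + 8 + 4 + 1, so 404^189 ≡ 404·415·294·224·407·404 ≡ 505 (mod 509)
453·505 = 228765 ≡ 224 (mod 509)
404 ≠ 224, so verification fails.

forged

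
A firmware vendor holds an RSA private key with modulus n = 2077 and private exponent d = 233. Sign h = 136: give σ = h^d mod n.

h^2 ≡ 136^2 = 18496 ≡ 1880
h^4 ≡ 1880^2 = 3534400 ≡ 1423
h^8 ≡ 1423^2 = 2024929 ≡ 1931
h^16 ≡ 1931^2 = 3728761 ≡ 546
h^32 ≡ 546^2 = 298116 ≡ 1105
h^64 ≡ 1105^2 = 1221025 ≡ 1826
h^128 ≡ 1826^2 = 3334276 ≡ 691
233 = 128 + 64 + 32 + 8 + 1, so h^233 ≡ 691·1826·1105·1931·136 ≡ 2006 (mod 2077)

2006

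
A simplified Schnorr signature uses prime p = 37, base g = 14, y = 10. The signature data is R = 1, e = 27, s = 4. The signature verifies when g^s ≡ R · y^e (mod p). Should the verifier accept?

g^s mod p:
Squares mod 37: 14^1≡14, 14^2≡11, 14^4≡10
14^4 ≡ 10 (mod 37)
R · y^e mod p:
Squares mod 37: 10^1≡10, 10^2≡26, 10^4≡10, 10^8≡26, 10^16≡10
27 = 16 + 8 + 2 + 1, so 10^27 ≡ 10·26·26·10 ≡ 1 (mod 37)
1·1 = 1 ≡ 1 (mod 37)
10 ≠ 1; the check fails.

reject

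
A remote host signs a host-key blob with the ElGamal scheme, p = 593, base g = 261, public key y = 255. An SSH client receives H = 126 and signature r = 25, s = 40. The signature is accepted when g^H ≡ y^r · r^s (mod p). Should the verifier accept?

Left side g^H mod p:
Squares mod 593: 261^1≡261, 261^2≡519, 261^4≡139, 261^8≡345, 261^16≡425, 261^32≡353, 261^64≡79
126 = 64 + 32 + 16 + 8 + 4 + 2, so 261^126 ≡ 79·353·425·345·139·519 ≡ 116 (mod 593)
Right side y^r · r^s mod p:
Squares mod 593: 255^1≡255, 255^2≡388, 255^4≡515, 255^8≡154, 255^16≡589
25 = 16 + 8 + 1, so 255^25 ≡ 589·154·255 ≡ 65 (mod 593)
Squares mod 593: 25^1≡25, 25^2≡32, 25^4≡431, 25^8≡152, 25^16≡570, 25^32≡529
40 = 32 + 8, so 25^40 ≡ 529·152 ≡ 353 (mod 593)
65·353 = 22945 ≡ 411 (mod 593)
116 ≠ 411, so verification fails.

reject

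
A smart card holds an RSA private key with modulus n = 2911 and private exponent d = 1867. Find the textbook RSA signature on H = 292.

H^2 ≡ 292^2 = 85264 ≡ 845
H^4 ≡ 845^2 = 714025 ≡ 830
H^8 ≡ 830^2 = 688900 ≡ 1904
H^16 ≡ 1904^2 = 3625216 ≡ 1021
H^32 ≡ 1021^2 = 1042441 ≡ 303
H^64 ≡ 303^2 = 91809 ≡ 1568
H^128 ≡ 1568^2 = 2458624 ≡ 1740
H^256 ≡ 1740^2 = 3027600 ≡ 160
H^512 ≡ 160^2 = 25600 ≡ 2312
H^1024 ≡ 2312^2 = 5345344 ≡ 748
1867 = 1024 + 512 + 256 + 64 + 8 + 2 + 1, so H^1867 ≡ 748·2312·160·1568·1904·845·292 ≡ 1209 (mod 2911)

1209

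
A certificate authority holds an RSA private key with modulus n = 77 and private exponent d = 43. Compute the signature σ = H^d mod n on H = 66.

66

H^2 ≡ 66^2 = 4356 ≡ 44
H^4 ≡ 44^2 = 1936 ≡ 11
H^8 ≡ 11^2 = 121 ≡ 44
H^16 ≡ 44^2 = 1936 ≡ 11
H^32 ≡ 11^2 = 121 ≡ 44
43 = 32 + 8 + 2 + 1, so H^43 ≡ 44·44·44·66 ≡ 66 (mod 77)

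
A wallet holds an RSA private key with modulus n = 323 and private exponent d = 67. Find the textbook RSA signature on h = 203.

186

h^2 ≡ 203^2 = 41209 ≡ 188
h^4 ≡ 188^2 = 35344 ≡ 137
h^8 ≡ 137^2 = 18769 ≡ 35
h^16 ≡ 35^2 = 1225 ≡ 256
h^32 ≡ 256^2 = 65536 ≡ 290
h^64 ≡ 290^2 = 84100 ≡ 120
67 = 64 + 2 + 1, so h^67 ≡ 120·188·203 ≡ 186 (mod 323)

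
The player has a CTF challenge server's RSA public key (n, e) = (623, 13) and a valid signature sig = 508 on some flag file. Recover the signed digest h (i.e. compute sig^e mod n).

Squares mod 623: sig^1≡508, sig^2≡142, sig^4≡228, sig^8≡275
13 = 8 + 4 + 1, so sig^13 ≡ 275·228·508 ≡ 102 (mod 623)

102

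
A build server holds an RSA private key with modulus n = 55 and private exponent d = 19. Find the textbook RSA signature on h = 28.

h^2 ≡ 28^2 = 784 ≡ 14
h^4 ≡ 14^2 = 196 ≡ 31
h^8 ≡ 31^2 = 961 ≡ 26
h^16 ≡ 26^2 = 676 ≡ 16
19 = 16 + 2 + 1, so h^19 ≡ 16·14·28 ≡ 2 (mod 55)

2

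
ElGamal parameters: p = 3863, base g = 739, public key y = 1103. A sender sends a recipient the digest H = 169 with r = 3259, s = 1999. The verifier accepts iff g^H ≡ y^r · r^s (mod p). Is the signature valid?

Left side g^H mod p:
739^169 mod 3863 = 784
Right side y^r · r^s mod p:
1103^3259 mod 3863 = 1168
3259^1999 mod 3863 = 3652
1168·3652 = 4265536 ≡ 784 (mod 3863)
784 ≡ 784 (mod 3863), so the signature is genuine.

valid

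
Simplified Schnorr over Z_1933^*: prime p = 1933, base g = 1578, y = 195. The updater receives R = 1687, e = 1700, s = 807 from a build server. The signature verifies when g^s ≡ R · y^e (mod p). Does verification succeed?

g^s mod p:
1578^2 = 2490084 ≡ 380
1578^4 ≡ 380^2 = 144400 ≡ 1358
1578^8 ≡ 1358^2 = 1844164 ≡ 82
1578^16 ≡ 82^2 = 6724 ≡ 925
1578^32 ≡ 925^2 = 855625 ≡ 1239
1578^64 ≡ 1239^2 = 1535121 ≡ 319
1578^128 ≡ 319^2 = 101761 ≡ 1245
1578^256 ≡ 1245^2 = 1550025 ≡ 1692
1578^512 ≡ 1692^2 = 2862864 ≡ 91
807 = 512 + 256 + 32 + 4 + 2 + 1, so 1578^807 ≡ 91·1692·1239·1358·380·1578 ≡ 201 (mod 1933)
R · y^e mod p:
195^2 = 38025 ≡ 1298
195^4 ≡ 1298^2 = 1684804 ≡ 1161
195^8 ≡ 1161^2 = 1347921 ≡ 620
195^16 ≡ 620^2 = 384400 ≡ 1666
195^32 ≡ 1666^2 = 2775556 ≡ 1701
195^64 ≡ 1701^2 = 2893401 ≡ 1633
195^128 ≡ 1633^2 = 2666689 ≡ 1082
195^256 ≡ 1082^2 = 1170724 ≡ 1259
195^512 ≡ 1259^2 = 1585081 ≡ 21
195^1024 ≡ 21^2 = 441
1700 = 1024 + 512 + 128 + 32 + 4, so 195^1700 ≡ 441·21·1082·1701·1161 ≡ 1714 (mod 1933)
1687·1714 = 2891518 ≡ 1683 (mod 1933)
201 ≠ 1683; the check fails.

fails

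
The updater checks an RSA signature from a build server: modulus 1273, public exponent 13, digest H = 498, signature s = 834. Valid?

s^2 ≡ 834^2 = 695556 ≡ 498
s^4 ≡ 498^2 = 248004 ≡ 1042
s^8 ≡ 1042^2 = 1085764 ≡ 1168
13 = 8 + 4 + 1, so s^13 ≡ 1168·1042·834 ≡ 700 (mod 1273)
700 ≠ 498, so verification fails.

no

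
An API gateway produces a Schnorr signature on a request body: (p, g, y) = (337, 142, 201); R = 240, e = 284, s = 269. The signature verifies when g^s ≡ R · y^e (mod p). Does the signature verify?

g^s mod p:
142^2 = 20164 ≡ 281
142^4 ≡ 281^2 = 78961 ≡ 103
142^8 ≡ 103^2 = 10609 ≡ 162
142^16 ≡ 162^2 = 26244 ≡ 295
142^32 ≡ 295^2 = 87025 ≡ 79
142^64 ≡ 79^2 = 6241 ≡ 175
142^128 ≡ 175^2 = 30625 ≡ 295
142^256 ≡ 295^2 = 87025 ≡ 79
269 = 256 + 8 + 4 + 1, so 142^269 ≡ 79·162·103·142 ≡ 268 (mod 337)
R · y^e mod p:
201^2 = 40401 ≡ 298
201^4 ≡ 298^2 = 88804 ≡ 173
201^8 ≡ 173^2 = 29929 ≡ 273
201^16 ≡ 273^2 = 74529 ≡ 52
201^32 ≡ 52^2 = 2704 ≡ 8
201^64 ≡ 8^2 = 64
201^128 ≡ 64^2 = 4096 ≡ 52
201^256 ≡ 52^2 = 2704 ≡ 8
284 = 256 + 16 + 8 + 4, so 201^284 ≡ 8·52·273·173 ≡ 164 (mod 337)
240·164 = 39360 ≡ 268 (mod 337)
268 ≡ 268 (mod 337); signature holds.

verifies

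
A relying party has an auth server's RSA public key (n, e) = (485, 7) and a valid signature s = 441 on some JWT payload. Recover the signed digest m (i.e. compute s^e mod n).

s^2 ≡ 441^2 = 194481 ≡ 481
s^4 ≡ 481^2 = 231361 ≡ 16
7 = 4 + 2 + 1, so s^7 ≡ 16·481·441 ≡ 391 (mod 485)

391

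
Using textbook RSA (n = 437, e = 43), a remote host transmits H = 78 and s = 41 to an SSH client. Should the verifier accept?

s^43 mod 437 = 78
Since 78 equals the digest 78, verification succeeds.

accept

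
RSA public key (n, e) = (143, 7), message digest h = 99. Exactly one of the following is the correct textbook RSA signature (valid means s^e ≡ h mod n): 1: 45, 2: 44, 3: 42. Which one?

Candidate 1: Squares mod 143: 45^1≡45, 45^2≡23, 45^4≡100; 7 = 4 + 2 + 1, so 45^7 ≡ 100·23·45 ≡ 111 (mod 143)
Candidate 2: Squares mod 143: 44^1≡44, 44^2≡77, 44^4≡66; 7 = 4 + 2 + 1, so 44^7 ≡ 66·77·44 ≡ 99 (mod 143)
  → matches h = 99
Candidate 3: Squares mod 143: 42^1≡42, 42^2≡48, 42^4≡16; 7 = 4 + 2 + 1, so 42^7 ≡ 16·48·42 ≡ 81 (mod 143)

2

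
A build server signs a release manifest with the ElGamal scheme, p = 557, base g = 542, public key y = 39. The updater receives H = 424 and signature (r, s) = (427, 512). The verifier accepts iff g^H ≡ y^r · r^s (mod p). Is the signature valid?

invalid

Left side g^H mod p:
542^424 mod 557 = 182
Right side y^r · r^s mod p:
39^427 mod 557 = 495
427^512 mod 557 = 153
495·153 = 75735 ≡ 540 (mod 557)
182 ≠ 540, so verification fails.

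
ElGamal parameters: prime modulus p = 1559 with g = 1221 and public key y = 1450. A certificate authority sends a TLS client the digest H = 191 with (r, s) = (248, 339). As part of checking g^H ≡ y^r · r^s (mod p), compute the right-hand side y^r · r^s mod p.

1346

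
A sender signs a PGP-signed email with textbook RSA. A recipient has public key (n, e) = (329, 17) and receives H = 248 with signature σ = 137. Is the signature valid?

invalid

σ^17 mod 329 = 114
σ^17 mod 329 = 114, but H = 248.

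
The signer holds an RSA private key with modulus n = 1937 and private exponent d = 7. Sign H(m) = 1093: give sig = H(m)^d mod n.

1431

(H(m))^7 mod 1937 = 1431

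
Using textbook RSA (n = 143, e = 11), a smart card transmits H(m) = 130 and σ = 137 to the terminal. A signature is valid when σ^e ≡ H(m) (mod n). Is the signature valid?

Squares mod 143: σ^1≡137, σ^2≡36, σ^4≡9, σ^8≡81
11 = 8 + 2 + 1, so σ^11 ≡ 81·36·137 ≡ 93 (mod 143)
93 ≠ 130, so verification fails.

invalid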